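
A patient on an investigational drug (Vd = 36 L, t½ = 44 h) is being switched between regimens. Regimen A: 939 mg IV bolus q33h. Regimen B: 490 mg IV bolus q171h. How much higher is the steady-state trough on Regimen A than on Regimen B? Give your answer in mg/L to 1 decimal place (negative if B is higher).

Regimen A: f = (1/2)^(33/44) ≈ 0.5946; Cmin,ss = (939/36)·f/(1−f) ≈ 38.256 mg/L.
Regimen B: f = (1/2)^(171/44) ≈ 0.0676; Cmin,ss = (490/36)·f/(1−f) ≈ 0.987 mg/L.
Difference ≈ 38.256 − 0.987 ≈ 37.269 mg/L.

37.3 mg/L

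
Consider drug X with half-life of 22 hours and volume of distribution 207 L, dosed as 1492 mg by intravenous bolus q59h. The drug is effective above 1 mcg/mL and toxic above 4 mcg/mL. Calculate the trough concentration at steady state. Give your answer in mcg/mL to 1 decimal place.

1.3 mcg/mL

Over one 59-h interval, 59/22 ≈ 2.6818 half-lives elapse, leaving f ≈ 0.1558 of each dose.
Accumulation ratio R = 1/(1 − f) ≈ 1/0.8442 ≈ 1.1846.
Single-dose peak C₀ = D/Vd = 1492/207 ≈ 7.208 mcg/mL.
Steady-state peak Cmax,ss = C₀·R ≈ 7.208 × 1.1846 ≈ 8.539 mcg/mL.
Steady-state trough Cmin,ss = Cmax,ss·f ≈ 8.539 × 0.1558 ≈ 1.330 mcg/mL.
Trough 1.3 mcg/mL vs MEC 1 mcg/mL: adequate.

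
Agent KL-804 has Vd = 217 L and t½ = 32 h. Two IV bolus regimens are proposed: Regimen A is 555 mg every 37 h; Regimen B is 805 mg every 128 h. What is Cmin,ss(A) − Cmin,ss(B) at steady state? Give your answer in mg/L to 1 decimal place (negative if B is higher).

1.8 mg/L

Regimen A: f = (1/2)^(37/32) ≈ 0.4487; Cmin,ss = (555/217)·f/(1−f) ≈ 2.082 mg/L.
Regimen B: f = (1/2)^(128/32) ≈ 0.0625; Cmin,ss = (805/217)·f/(1−f) ≈ 0.247 mg/L.
Difference ≈ 2.082 − 0.247 ≈ 1.835 mg/L.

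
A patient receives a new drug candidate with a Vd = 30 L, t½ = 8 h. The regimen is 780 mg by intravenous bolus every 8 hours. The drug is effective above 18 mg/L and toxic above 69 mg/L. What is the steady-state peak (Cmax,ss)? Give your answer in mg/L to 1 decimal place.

52.0 mg/L

τ = 8 h = 1 half-life, so f = (1/2)^1 = 0.5.
Accumulation ratio R = 1/(1 − f) = 1/0.5 = 2/1.
Single-dose peak C₀ = D/Vd = 780/30 = 26 mg/L.
Steady-state peak Cmax,ss = C₀·R = 26 × 2/1 ≈ 52.000 mg/L.
Peak 52.0 mg/L vs MTC 69 mg/L: below toxic threshold.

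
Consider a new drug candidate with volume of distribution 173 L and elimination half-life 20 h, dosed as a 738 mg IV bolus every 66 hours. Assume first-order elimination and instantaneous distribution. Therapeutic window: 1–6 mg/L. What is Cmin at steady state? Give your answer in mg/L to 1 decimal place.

k = ln2/t½ = ln2/20 ≈ 0.034657 h⁻¹; fraction remaining f = e^(−kτ) = e^(−0.034657×66) ≈ 0.1015.
At steady state, accumulation factor R = 1/(1 − e^(−kτ)) ≈ 1.1130.
Single-dose peak C₀ = D/Vd = 738/173 ≈ 4.266 mg/L.
Cmax,ss = C₀/(1 − f) ≈ 4.266/0.8985 ≈ 4.748 mg/L.
Steady-state trough Cmin,ss = Cmax,ss·f ≈ 4.748 × 0.1015 ≈ 0.482 mg/L.
Trough 0.5 mg/L vs MEC 1 mg/L: subtherapeutic.

0.5 mg/L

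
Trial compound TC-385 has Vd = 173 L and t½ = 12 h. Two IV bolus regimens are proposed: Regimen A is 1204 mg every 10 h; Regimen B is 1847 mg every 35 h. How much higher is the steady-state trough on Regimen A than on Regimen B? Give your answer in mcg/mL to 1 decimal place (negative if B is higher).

7.3 mcg/mL

Regimen A: f = (1/2)^(10/12) ≈ 0.5612; Cmin,ss = (1204/173)·f/(1−f) ≈ 8.901 mcg/mL.
Regimen B: f = (1/2)^(35/12) ≈ 0.1324; Cmin,ss = (1847/173)·f/(1−f) ≈ 1.629 mcg/mL.
Difference ≈ 8.901 − 1.629 ≈ 7.272 mcg/mL.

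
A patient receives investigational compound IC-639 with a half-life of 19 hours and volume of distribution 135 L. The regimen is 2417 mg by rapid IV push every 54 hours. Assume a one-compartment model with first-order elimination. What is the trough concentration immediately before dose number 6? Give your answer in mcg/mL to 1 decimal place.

2.9 mcg/mL

f = (1/2)^(τ/t½) = (1/2)^(54/19) ≈ 0.1395.
C₀ = D/Vd = 2417/135 ≈ 17.904 mcg/mL.
Before the 6th dose, 5 doses have been given. Superposition: Cmin = C₀·(f + f² + … + f^5).
≈ 17.904 × (0.1395 + 0.0195 + 0.0027 + 0.0004 + 0.0001) ≈ 17.904 × 0.1622 ≈ 2.904 mcg/mL.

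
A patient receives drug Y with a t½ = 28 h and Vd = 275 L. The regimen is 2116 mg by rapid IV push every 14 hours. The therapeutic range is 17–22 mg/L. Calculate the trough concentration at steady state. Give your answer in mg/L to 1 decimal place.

18.6 mg/L

τ/t½ = 14/28 ≈ 0.5, so fraction remaining f = (1/2)^(14/28) ≈ 0.7071.
Single-dose peak C₀ = D/Vd = 2116/275 ≈ 7.695 mg/L.
Steady-state trough Cmin,ss = C₀·f/(1−f) ≈ 7.695 × 0.7071/0.2929 ≈ 18.577 mg/L.
Trough 18.6 mg/L vs MEC 17 mg/L: adequate.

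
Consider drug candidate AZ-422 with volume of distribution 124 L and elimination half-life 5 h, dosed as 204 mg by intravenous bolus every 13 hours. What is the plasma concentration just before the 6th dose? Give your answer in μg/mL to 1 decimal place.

0.3 μg/mL

f = (1/2)^(τ/t½) = (1/2)^(13/5) ≈ 0.1649.
C₀ = D/Vd = 204/124 ≈ 1.645 μg/mL.
Before the 6th dose, 5 doses have been given. Superposition: Cmin = C₀·(f + f² + … + f^5).
≈ 1.645 × (0.1649 + 0.0272 + 0.0045 + 0.0007 + 0.0001) ≈ 1.645 × 0.1974 ≈ 0.325 μg/mL.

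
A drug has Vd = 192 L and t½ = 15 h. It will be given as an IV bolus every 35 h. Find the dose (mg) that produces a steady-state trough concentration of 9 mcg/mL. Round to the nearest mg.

6981 mg

τ/t½ = 35/15 ≈ 2.3333, so f = (1/2)^(35/15) ≈ 0.198425.
Cmin,ss = (D/Vd)·f/(1−f), so D = Cmin,ss·Vd·(1−f)/f.
D = 9 × 192 × (1−f)/f ≈ 9 × 192 × 4.03969 ≈ 6980.58 mg.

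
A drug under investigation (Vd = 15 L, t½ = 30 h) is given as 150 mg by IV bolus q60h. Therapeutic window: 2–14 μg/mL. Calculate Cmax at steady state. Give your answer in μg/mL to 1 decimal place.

τ = 60 h = 2 half-lives, so f = (1/2)^2 = 0.25.
Accumulation ratio R = 1/(1 − f) = 1/0.75 = 4/3.
Single-dose peak C₀ = D/Vd = 150/15 = 10 μg/mL.
Steady-state peak Cmax,ss = C₀·R = 10 × 4/3 ≈ 13.333 μg/mL.
Peak 13.3 μg/mL vs MTC 14 μg/mL: below toxic threshold.

13.3 μg/mL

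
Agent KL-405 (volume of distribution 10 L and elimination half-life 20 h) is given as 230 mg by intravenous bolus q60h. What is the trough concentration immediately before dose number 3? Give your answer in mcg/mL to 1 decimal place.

f = (1/2)^(τ/t½) = (1/2)^(60/20) ≈ 0.1250.
C₀ = D/Vd = 230/10 ≈ 23.000 mcg/mL.
Before the 3rd dose, 2 doses have been given. Superposition: Cmin = C₀·(f + f²).
≈ 23.000 × (0.1250 + 0.0156) ≈ 23.000 × 0.1406 ≈ 3.234 mcg/mL.

3.2 mcg/mL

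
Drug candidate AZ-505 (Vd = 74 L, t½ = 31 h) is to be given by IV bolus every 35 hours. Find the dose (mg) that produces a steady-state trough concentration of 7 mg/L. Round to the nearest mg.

τ/t½ = 35/31 ≈ 1.129, so f = (1/2)^(35/31) ≈ 0.457222.
Cmin,ss = (D/Vd)·f/(1−f), so D = Cmin,ss·Vd·(1−f)/f.
D = 7 × 74 × (1−f)/f ≈ 7 × 74 × 1.18712 ≈ 614.93 mg.

615 mg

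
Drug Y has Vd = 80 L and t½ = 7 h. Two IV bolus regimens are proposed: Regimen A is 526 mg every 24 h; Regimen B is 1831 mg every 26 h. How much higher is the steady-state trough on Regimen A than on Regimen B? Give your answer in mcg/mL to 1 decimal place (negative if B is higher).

-1.2 mcg/mL

Regimen A: f = (1/2)^(24/7) ≈ 0.0929; Cmin,ss = (526/80)·f/(1−f) ≈ 0.673 mcg/mL.
Regimen B: f = (1/2)^(26/7) ≈ 0.0762; Cmin,ss = (1831/80)·f/(1−f) ≈ 1.888 mcg/mL.
Difference ≈ 0.673 − 1.888 ≈ -1.215 mcg/mL.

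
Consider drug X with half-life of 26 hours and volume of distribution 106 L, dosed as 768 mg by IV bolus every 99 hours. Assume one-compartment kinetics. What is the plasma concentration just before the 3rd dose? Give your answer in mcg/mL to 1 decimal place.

0.6 mcg/mL

f = (1/2)^(τ/t½) = (1/2)^(99/26) ≈ 0.0714.
C₀ = D/Vd = 768/106 ≈ 7.245 mcg/mL.
Before the 3rd dose, 2 doses have been given. Superposition: Cmin = C₀·(f + f²).
≈ 7.245 × (0.0714 + 0.0051) ≈ 7.245 × 0.0765 ≈ 0.554 mcg/mL.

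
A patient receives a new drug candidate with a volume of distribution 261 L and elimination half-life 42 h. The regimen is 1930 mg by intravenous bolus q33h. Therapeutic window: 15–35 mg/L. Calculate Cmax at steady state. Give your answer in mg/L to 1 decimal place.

k = ln2/t½ = ln2/42 ≈ 0.016504 h⁻¹; fraction remaining f = e^(−kτ) = e^(−0.016504×33) ≈ 0.5801.
At steady state, accumulation factor R = 1/(1 − e^(−kτ)) ≈ 2.3815.
Single-dose peak C₀ = D/Vd = 1930/261 ≈ 7.395 mg/L.
Cmax,ss = C₀/(1 − f) ≈ 7.395/0.4199 ≈ 17.611 mg/L.
Peak 17.6 mg/L vs MTC 35 mg/L: below toxic threshold.

17.6 mg/L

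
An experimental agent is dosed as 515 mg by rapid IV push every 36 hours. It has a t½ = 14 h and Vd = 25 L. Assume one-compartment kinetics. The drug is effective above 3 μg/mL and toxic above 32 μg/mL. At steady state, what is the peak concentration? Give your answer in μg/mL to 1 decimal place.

24.8 μg/mL

k = ln2/t½ = ln2/14 ≈ 0.049511 h⁻¹; fraction remaining f = e^(−kτ) = e^(−0.049511×36) ≈ 0.1682.
Accumulation ratio R = 1/(1 − f) ≈ 1/0.8318 ≈ 1.2022.
Single-dose peak C₀ = D/Vd = 515/25 ≈ 20.600 μg/mL.
Steady-state peak Cmax,ss = C₀·R ≈ 20.600 × 1.2022 ≈ 24.765 μg/mL.
Peak 24.8 μg/mL vs MTC 32 μg/mL: below toxic threshold.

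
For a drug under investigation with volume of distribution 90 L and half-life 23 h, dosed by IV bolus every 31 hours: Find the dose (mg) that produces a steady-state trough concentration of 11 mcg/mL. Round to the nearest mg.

τ/t½ = 31/23 ≈ 1.3478, so f = (1/2)^(31/23) ≈ 0.392884.
Cmin,ss = (D/Vd)·f/(1−f), so D = Cmin,ss·Vd·(1−f)/f.
D = 11 × 90 × (1−f)/f ≈ 11 × 90 × 1.54528 ≈ 1529.83 mg.

1530 mg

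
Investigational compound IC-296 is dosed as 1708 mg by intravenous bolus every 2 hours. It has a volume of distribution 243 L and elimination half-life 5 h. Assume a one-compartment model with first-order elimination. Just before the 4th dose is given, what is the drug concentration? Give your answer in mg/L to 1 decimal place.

12.4 mg/L

f = (1/2)^(τ/t½) = (1/2)^(2/5) ≈ 0.7579.
C₀ = D/Vd = 1708/243 ≈ 7.029 mg/L.
Before the 4th dose, 3 doses have been given. Superposition: Cmin = C₀·(f + f² + … + f^3).
≈ 7.029 × (0.7579 + 0.5744 + 0.4353) ≈ 7.029 × 1.7676 ≈ 12.424 mg/L.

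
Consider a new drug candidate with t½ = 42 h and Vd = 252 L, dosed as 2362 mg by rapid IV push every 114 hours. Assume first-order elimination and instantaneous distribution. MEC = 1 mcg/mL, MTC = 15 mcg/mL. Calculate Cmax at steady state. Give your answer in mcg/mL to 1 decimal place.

k = ln2/t½ = ln2/42 ≈ 0.016504 h⁻¹; fraction remaining f = e^(−kτ) = e^(−0.016504×114) ≈ 0.1524.
Accumulation ratio R = 1/(1 − f) ≈ 1/0.8476 ≈ 1.1798.
Each bolus raises the concentration by D/Vd = 2362/252 ≈ 9.373 mcg/mL.
Cmax,ss = C₀/(1 − f) ≈ 9.373/0.8476 ≈ 11.058 mcg/mL.
Peak 11.1 mcg/mL vs MTC 15 mcg/mL: below toxic threshold.

11.1 mcg/mL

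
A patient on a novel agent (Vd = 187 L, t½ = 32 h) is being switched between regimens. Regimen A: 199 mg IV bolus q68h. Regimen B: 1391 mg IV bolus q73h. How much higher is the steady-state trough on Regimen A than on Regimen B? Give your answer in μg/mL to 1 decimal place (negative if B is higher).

-1.6 μg/mL

Regimen A: f = (1/2)^(68/32) ≈ 0.2293; Cmin,ss = (199/187)·f/(1−f) ≈ 0.317 μg/mL.
Regimen B: f = (1/2)^(73/32) ≈ 0.2057; Cmin,ss = (1391/187)·f/(1−f) ≈ 1.926 μg/mL.
Difference ≈ 0.317 − 1.926 ≈ -1.609 μg/mL.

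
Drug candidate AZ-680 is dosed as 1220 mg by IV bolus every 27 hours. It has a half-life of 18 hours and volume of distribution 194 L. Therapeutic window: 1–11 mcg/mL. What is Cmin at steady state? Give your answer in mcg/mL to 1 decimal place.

3.4 mcg/mL

k = ln2/t½ = ln2/18 ≈ 0.038508 h⁻¹; fraction remaining f = e^(−kτ) = e^(−0.038508×27) ≈ 0.3536.
Single-dose peak C₀ = D/Vd = 1220/194 ≈ 6.289 mcg/mL.
Steady-state trough Cmin,ss = C₀·f/(1−f) ≈ 6.289 × 0.3536/0.6464 ≈ 3.440 mcg/mL.
Trough 3.4 mcg/mL vs MEC 1 mcg/mL: adequate.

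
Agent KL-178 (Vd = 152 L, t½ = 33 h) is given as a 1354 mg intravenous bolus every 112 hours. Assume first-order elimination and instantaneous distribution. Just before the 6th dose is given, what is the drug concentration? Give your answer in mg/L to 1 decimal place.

f = (1/2)^(τ/t½) = (1/2)^(112/33) ≈ 0.0951.
C₀ = D/Vd = 1354/152 ≈ 8.908 mg/L.
Before the 6th dose, 5 doses have been given. Superposition: Cmin = C₀·(f + f² + … + f^5).
≈ 8.908 × (0.0951 + 0.0090 + 0.0009 + 0.0001 + 0.0000) ≈ 8.908 × 0.1051 ≈ 0.936 mg/L.

0.9 mg/L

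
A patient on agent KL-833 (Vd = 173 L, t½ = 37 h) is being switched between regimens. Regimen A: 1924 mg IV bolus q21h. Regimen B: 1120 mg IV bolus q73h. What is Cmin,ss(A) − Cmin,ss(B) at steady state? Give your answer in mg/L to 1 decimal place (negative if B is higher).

Regimen A: f = (1/2)^(21/37) ≈ 0.6748; Cmin,ss = (1924/173)·f/(1−f) ≈ 23.077 mg/L.
Regimen B: f = (1/2)^(73/37) ≈ 0.2547; Cmin,ss = (1120/173)·f/(1−f) ≈ 2.212 mg/L.
Difference ≈ 23.077 − 2.212 ≈ 20.865 mg/L.

20.9 mg/L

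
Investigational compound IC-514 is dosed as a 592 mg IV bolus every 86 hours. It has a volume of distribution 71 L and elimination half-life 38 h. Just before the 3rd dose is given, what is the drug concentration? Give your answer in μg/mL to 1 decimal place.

2.1 μg/mL

f = (1/2)^(τ/t½) = (1/2)^(86/38) ≈ 0.2083.
C₀ = D/Vd = 592/71 ≈ 8.338 μg/mL.
Before the 3rd dose, 2 doses have been given. Superposition: Cmin = C₀·(f + f²).
≈ 8.338 × (0.2083 + 0.0434) ≈ 8.338 × 0.2517 ≈ 2.099 μg/mL.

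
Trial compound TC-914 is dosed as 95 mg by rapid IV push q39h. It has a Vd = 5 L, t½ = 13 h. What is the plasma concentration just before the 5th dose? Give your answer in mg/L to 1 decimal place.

f = (1/2)^(τ/t½) = (1/2)^(39/13) ≈ 0.1250.
C₀ = D/Vd = 95/5 ≈ 19.000 mg/L.
Before the 5th dose, 4 doses have been given. Superposition: Cmin = C₀·(f + f² + … + f^4).
≈ 19.000 × (0.1250 + 0.0156 + 0.0020 + 0.0002) ≈ 19.000 × 0.1428 ≈ 2.713 mg/L.

2.7 mg/L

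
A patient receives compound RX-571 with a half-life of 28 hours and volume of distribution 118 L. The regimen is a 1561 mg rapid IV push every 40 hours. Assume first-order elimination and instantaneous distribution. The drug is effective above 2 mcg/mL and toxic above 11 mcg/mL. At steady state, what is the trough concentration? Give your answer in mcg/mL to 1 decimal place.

7.8 mcg/mL

Over one 40-h interval, 40/28 ≈ 1.4286 half-lives elapse, leaving f ≈ 0.3715 of each dose.
Accumulation ratio R = 1/(1 − f) ≈ 1/0.6285 ≈ 1.5911.
Each bolus raises the concentration by D/Vd = 1561/118 ≈ 13.229 mcg/mL.
Steady-state peak Cmax,ss = C₀·R ≈ 13.229 × 1.5911 ≈ 21.049 mcg/mL.
Steady-state trough Cmin,ss = Cmax,ss·f ≈ 21.049 × 0.3715 ≈ 7.820 mcg/mL.
Trough 7.8 mcg/mL vs MEC 2 mcg/mL: adequate.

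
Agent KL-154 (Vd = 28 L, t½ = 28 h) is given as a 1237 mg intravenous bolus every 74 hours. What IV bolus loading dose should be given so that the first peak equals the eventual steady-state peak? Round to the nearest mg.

f = (1/2)^(74/28) ≈ 0.160111; accumulation ratio R = 1/(1−f) ≈ 1.19063.
Loading dose to hit Cmax,ss on first dose: D_load = D_maint·R ≈ 1237 × 1.19063 ≈ 1472.81 mg.

1473 mg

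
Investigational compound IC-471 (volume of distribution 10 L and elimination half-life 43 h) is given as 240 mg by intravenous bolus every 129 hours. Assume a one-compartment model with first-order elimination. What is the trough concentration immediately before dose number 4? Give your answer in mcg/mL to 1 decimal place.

3.4 mcg/mL

f = (1/2)^(τ/t½) = (1/2)^(129/43) ≈ 0.1250.
C₀ = D/Vd = 240/10 ≈ 24.000 mcg/mL.
Before the 4th dose, 3 doses have been given. Superposition: Cmin = C₀·(f + f² + … + f^3).
≈ 24.000 × (0.1250 + 0.0156 + 0.0020) ≈ 24.000 × 0.1426 ≈ 3.422 mcg/mL.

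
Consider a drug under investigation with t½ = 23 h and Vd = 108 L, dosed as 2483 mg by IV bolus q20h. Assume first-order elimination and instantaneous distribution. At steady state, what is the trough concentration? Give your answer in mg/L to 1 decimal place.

Over one 20-h interval, 20/23 ≈ 0.86957 half-lives elapse, leaving f ≈ 0.5473 of each dose.
Single-dose peak C₀ = D/Vd = 2483/108 ≈ 22.991 mg/L.
Steady-state trough Cmin,ss = C₀·f/(1−f) ≈ 22.991 × 0.5473/0.4527 ≈ 27.795 mg/L.

27.8 mg/L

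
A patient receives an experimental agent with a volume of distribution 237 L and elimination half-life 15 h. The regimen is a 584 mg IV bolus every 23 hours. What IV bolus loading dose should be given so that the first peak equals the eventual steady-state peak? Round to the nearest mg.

892 mg

f = (1/2)^(23/15) ≈ 0.345478; accumulation ratio R = 1/(1−f) ≈ 1.52783.
Loading dose to hit Cmax,ss on first dose: D_load = D_maint·R ≈ 584 × 1.52783 ≈ 892.25 mg.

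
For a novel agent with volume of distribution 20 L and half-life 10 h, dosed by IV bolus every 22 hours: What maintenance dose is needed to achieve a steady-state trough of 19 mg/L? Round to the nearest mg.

1366 mg

τ/t½ = 22/10 ≈ 2.2, so f = (1/2)^(22/10) ≈ 0.217638.
Cmin,ss = (D/Vd)·f/(1−f), so D = Cmin,ss·Vd·(1−f)/f.
D = 19 × 20 × (1−f)/f ≈ 19 × 20 × 3.59479 ≈ 1366.02 mg.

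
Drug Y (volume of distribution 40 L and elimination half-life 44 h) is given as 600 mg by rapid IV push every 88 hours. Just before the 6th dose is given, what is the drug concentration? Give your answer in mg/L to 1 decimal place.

f = (1/2)^(τ/t½) = (1/2)^(88/44) ≈ 0.2500.
C₀ = D/Vd = 600/40 ≈ 15.000 mg/L.
Before the 6th dose, 5 doses have been given. Superposition: Cmin = C₀·(f + f² + … + f^5).
≈ 15.000 × (0.2500 + 0.0625 + 0.0156 + 0.0039 + 0.0010) ≈ 15.000 × 0.3330 ≈ 4.995 mg/L.

5.0 mg/L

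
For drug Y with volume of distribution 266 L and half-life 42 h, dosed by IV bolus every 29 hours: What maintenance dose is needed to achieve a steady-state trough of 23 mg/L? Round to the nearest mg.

3755 mg

τ/t½ = 29/42 ≈ 0.69048, so f = (1/2)^(29/42) ≈ 0.619649.
Cmin,ss = (D/Vd)·f/(1−f), so D = Cmin,ss·Vd·(1−f)/f.
D = 23 × 266 × (1−f)/f ≈ 23 × 266 × 0.61382 ≈ 3755.35 mg.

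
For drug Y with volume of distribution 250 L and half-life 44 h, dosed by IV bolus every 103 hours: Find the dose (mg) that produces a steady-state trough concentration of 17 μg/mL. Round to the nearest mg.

τ/t½ = 103/44 ≈ 2.3409, so f = (1/2)^(103/44) ≈ 0.197386.
Cmin,ss = (D/Vd)·f/(1−f), so D = Cmin,ss·Vd·(1−f)/f.
D = 17 × 250 × (1−f)/f ≈ 17 × 250 × 4.06622 ≈ 17281.44 mg.

17281 mg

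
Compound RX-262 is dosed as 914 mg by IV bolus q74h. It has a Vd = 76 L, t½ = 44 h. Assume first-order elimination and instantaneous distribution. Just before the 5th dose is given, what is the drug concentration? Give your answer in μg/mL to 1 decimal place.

f = (1/2)^(τ/t½) = (1/2)^(74/44) ≈ 0.3117.
C₀ = D/Vd = 914/76 ≈ 12.026 μg/mL.
Before the 5th dose, 4 doses have been given. Superposition: Cmin = C₀·(f + f² + … + f^4).
≈ 12.026 × (0.3117 + 0.0972 + 0.0303 + 0.0094) ≈ 12.026 × 0.4486 ≈ 5.395 μg/mL.

5.4 μg/mL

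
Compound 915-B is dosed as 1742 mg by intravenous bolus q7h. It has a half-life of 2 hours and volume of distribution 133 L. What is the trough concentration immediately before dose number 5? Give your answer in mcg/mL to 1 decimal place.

1.3 mcg/mL

f = (1/2)^(τ/t½) = (1/2)^(7/2) ≈ 0.0884.
C₀ = D/Vd = 1742/133 ≈ 13.098 mcg/mL.
Before the 5th dose, 4 doses have been given. Superposition: Cmin = C₀·(f + f² + … + f^4).
≈ 13.098 × (0.0884 + 0.0078 + 0.0007 + 0.0001) ≈ 13.098 × 0.0970 ≈ 1.271 mcg/mL.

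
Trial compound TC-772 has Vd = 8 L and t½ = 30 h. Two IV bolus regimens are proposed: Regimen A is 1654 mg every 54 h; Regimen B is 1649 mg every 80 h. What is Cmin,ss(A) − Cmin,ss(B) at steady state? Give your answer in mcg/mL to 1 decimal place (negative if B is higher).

44.8 mcg/mL

Regimen A: f = (1/2)^(54/30) ≈ 0.2872; Cmin,ss = (1654/8)·f/(1−f) ≈ 83.303 mcg/mL.
Regimen B: f = (1/2)^(80/30) ≈ 0.1575; Cmin,ss = (1649/8)·f/(1−f) ≈ 38.534 mcg/mL.
Difference ≈ 83.303 − 38.534 ≈ 44.769 mcg/mL.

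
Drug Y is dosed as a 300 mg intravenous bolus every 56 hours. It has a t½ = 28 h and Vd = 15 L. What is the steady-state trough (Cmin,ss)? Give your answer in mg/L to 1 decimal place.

The dosing interval is 2 half-lives, so f = 2^(−2) = 0.25.
Accumulation ratio R = 1/(1 − f) = 1/0.75 = 4/3.
Single-dose peak C₀ = D/Vd = 300/15 = 20 mg/L.
Steady-state peak Cmax,ss = C₀·R = 20 × 4/3 ≈ 26.667 mg/L.
Steady-state trough Cmin,ss = Cmax,ss·f ≈ 26.667 × 0.25 ≈ 6.667 mg/L.

6.7 mg/L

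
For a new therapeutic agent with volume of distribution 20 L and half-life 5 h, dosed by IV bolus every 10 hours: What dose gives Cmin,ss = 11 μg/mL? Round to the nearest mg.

τ/t½ = 10/5 ≈ 2, so f = (1/2)^(10/5) ≈ 0.250000.
Cmin,ss = (D/Vd)·f/(1−f), so D = Cmin,ss·Vd·(1−f)/f.
D = 11 × 20 × (1−f)/f ≈ 11 × 20 × 3.00000 ≈ 660.00 mg.

660 mg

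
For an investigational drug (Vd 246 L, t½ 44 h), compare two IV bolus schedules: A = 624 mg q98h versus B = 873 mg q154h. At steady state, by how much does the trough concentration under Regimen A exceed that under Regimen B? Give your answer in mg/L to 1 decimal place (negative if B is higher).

Regimen A: f = (1/2)^(98/44) ≈ 0.2136; Cmin,ss = (624/246)·f/(1−f) ≈ 0.689 mg/L.
Regimen B: f = (1/2)^(154/44) ≈ 0.0884; Cmin,ss = (873/246)·f/(1−f) ≈ 0.344 mg/L.
Difference ≈ 0.689 − 0.344 ≈ 0.345 mg/L.

0.3 mg/L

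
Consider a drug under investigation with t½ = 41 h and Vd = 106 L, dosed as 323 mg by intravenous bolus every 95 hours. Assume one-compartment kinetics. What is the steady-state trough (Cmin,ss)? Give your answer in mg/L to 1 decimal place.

Over one 95-h interval, 95/41 ≈ 2.3171 half-lives elapse, leaving f ≈ 0.2007 of each dose.
Each bolus raises the concentration by D/Vd = 323/106 ≈ 3.047 mg/L.
Steady-state trough Cmin,ss = C₀·f/(1−f) ≈ 3.047 × 0.2007/0.7993 ≈ 0.765 mg/L.

0.8 mg/L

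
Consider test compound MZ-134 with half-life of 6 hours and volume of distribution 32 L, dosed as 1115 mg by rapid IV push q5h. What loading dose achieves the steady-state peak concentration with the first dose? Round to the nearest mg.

f = (1/2)^(5/6) ≈ 0.561231; accumulation ratio R = 1/(1−f) ≈ 2.27910.
Loading dose to hit Cmax,ss on first dose: D_load = D_maint·R ≈ 1115 × 2.27910 ≈ 2541.20 mg.

2541 mg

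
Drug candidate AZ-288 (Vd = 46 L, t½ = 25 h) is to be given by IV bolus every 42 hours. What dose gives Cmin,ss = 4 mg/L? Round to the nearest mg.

τ/t½ = 42/25 ≈ 1.68, so f = (1/2)^(42/25) ≈ 0.312083.
Cmin,ss = (D/Vd)·f/(1−f), so D = Cmin,ss·Vd·(1−f)/f.
D = 4 × 46 × (1−f)/f ≈ 4 × 46 × 2.20428 ≈ 405.59 mg.

406 mg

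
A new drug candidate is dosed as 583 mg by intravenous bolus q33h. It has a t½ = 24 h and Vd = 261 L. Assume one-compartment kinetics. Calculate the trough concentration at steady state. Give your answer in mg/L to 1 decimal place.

1.4 mg/L

k = ln2/t½ = ln2/24 ≈ 0.028881 h⁻¹; fraction remaining f = e^(−kτ) = e^(−0.028881×33) ≈ 0.3856.
Each bolus raises the concentration by D/Vd = 583/261 ≈ 2.234 mg/L.
Steady-state trough Cmin,ss = C₀·f/(1−f) ≈ 2.234 × 0.3856/0.6144 ≈ 1.402 mg/L.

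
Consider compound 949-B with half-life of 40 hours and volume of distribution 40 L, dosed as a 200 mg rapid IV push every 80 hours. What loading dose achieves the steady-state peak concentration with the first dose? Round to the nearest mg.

267 mg

f = (1/2)^(80/40) ≈ 0.250000; accumulation ratio R = 1/(1−f) ≈ 1.33333.
Loading dose to hit Cmax,ss on first dose: D_load = D_maint·R ≈ 200 × 1.33333 ≈ 266.67 mg.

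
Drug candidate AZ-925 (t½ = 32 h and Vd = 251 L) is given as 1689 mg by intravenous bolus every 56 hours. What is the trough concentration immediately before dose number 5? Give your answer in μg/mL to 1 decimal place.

f = (1/2)^(τ/t½) = (1/2)^(56/32) ≈ 0.2973.
C₀ = D/Vd = 1689/251 ≈ 6.729 μg/mL.
Before the 5th dose, 4 doses have been given. Superposition: Cmin = C₀·(f + f² + … + f^4).
≈ 6.729 × (0.2973 + 0.0884 + 0.0263 + 0.0078) ≈ 6.729 × 0.4198 ≈ 2.825 μg/mL.

2.8 μg/mL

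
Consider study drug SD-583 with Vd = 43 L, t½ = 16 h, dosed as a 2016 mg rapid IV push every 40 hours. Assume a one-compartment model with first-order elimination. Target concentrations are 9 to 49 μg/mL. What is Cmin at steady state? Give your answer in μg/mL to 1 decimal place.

k = ln2/t½ = ln2/16 ≈ 0.043322 h⁻¹; fraction remaining f = e^(−kτ) = e^(−0.043322×40) ≈ 0.1768.
Single-dose peak C₀ = D/Vd = 2016/43 ≈ 46.884 μg/mL.
Steady-state trough Cmin,ss = C₀·f/(1−f) ≈ 46.884 × 0.1768/0.8232 ≈ 10.069 μg/mL.
Trough 10.1 μg/mL vs MEC 9 μg/mL: adequate.

10.1 μg/mL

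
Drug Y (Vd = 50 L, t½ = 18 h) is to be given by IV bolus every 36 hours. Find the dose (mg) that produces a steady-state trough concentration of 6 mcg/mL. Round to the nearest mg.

900 mg

τ/t½ = 36/18 ≈ 2, so f = (1/2)^(36/18) ≈ 0.250000.
Cmin,ss = (D/Vd)·f/(1−f), so D = Cmin,ss·Vd·(1−f)/f.
D = 6 × 50 × (1−f)/f ≈ 6 × 50 × 3.00000 ≈ 900.00 mg.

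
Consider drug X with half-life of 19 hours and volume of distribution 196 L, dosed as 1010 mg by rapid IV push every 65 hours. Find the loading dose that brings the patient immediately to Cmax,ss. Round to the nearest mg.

f = (1/2)^(65/19) ≈ 0.093360; accumulation ratio R = 1/(1−f) ≈ 1.10297.
Loading dose to hit Cmax,ss on first dose: D_load = D_maint·R ≈ 1010 × 1.10297 ≈ 1114.00 mg.

1114 mg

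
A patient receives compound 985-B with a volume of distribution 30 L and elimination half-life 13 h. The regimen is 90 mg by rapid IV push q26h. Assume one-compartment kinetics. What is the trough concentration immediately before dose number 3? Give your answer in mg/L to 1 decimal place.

0.9 mg/L

f = (1/2)^(τ/t½) = (1/2)^(26/13) ≈ 0.2500.
C₀ = D/Vd = 90/30 ≈ 3.000 mg/L.
Before the 3rd dose, 2 doses have been given. Superposition: Cmin = C₀·(f + f²).
≈ 3.000 × (0.2500 + 0.0625) ≈ 3.000 × 0.3125 ≈ 0.938 mg/L.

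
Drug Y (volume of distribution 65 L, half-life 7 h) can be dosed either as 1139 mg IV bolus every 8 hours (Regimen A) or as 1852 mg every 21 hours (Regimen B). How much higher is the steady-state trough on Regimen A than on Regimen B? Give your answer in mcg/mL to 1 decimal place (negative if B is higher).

10.4 mcg/mL

Regimen A: f = (1/2)^(8/7) ≈ 0.4529; Cmin,ss = (1139/65)·f/(1−f) ≈ 14.506 mcg/mL.
Regimen B: f = (1/2)^(21/7) ≈ 0.1250; Cmin,ss = (1852/65)·f/(1−f) ≈ 4.070 mcg/mL.
Difference ≈ 14.506 − 4.070 ≈ 10.436 mcg/mL.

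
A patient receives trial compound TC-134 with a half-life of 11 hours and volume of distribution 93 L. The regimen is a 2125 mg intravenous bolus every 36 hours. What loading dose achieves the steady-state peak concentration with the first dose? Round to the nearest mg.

f = (1/2)^(36/11) ≈ 0.103469; accumulation ratio R = 1/(1−f) ≈ 1.11541.
Loading dose to hit Cmax,ss on first dose: D_load = D_maint·R ≈ 2125 × 1.11541 ≈ 2370.25 mg.

2370 mg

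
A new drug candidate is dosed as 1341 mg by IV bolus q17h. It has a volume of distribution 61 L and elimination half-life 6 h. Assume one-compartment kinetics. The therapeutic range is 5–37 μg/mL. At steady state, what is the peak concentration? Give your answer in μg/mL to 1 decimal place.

k = ln2/t½ = ln2/6 ≈ 0.115525 h⁻¹; fraction remaining f = e^(−kτ) = e^(−0.115525×17) ≈ 0.1403.
Accumulation ratio R = 1/(1 − f) ≈ 1/0.8597 ≈ 1.1632.
Single-dose peak C₀ = D/Vd = 1341/61 ≈ 21.984 μg/mL.
Steady-state peak Cmax,ss = C₀·R ≈ 21.984 × 1.1632 ≈ 25.572 μg/mL.
Peak 25.6 μg/mL vs MTC 37 μg/mL: below toxic threshold.

25.6 μg/mL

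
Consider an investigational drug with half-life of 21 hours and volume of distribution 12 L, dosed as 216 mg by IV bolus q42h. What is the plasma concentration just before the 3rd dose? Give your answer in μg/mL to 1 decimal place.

f = (1/2)^(τ/t½) = (1/2)^(42/21) ≈ 0.2500.
C₀ = D/Vd = 216/12 ≈ 18.000 μg/mL.
Before the 3rd dose, 2 doses have been given. Superposition: Cmin = C₀·(f + f²).
≈ 18.000 × (0.2500 + 0.0625) ≈ 18.000 × 0.3125 ≈ 5.625 μg/mL.

5.6 μg/mL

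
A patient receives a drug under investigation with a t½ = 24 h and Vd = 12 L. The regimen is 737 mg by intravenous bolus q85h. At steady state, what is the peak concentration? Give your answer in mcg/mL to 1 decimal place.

Over one 85-h interval, 85/24 ≈ 3.5417 half-lives elapse, leaving f ≈ 0.0859 of each dose.
At steady state, accumulation factor R = 1/(1 − e^(−kτ)) ≈ 1.0940.
Single-dose peak C₀ = D/Vd = 737/12 ≈ 61.417 mcg/mL.
Steady-state peak Cmax,ss = C₀·R ≈ 61.417 × 1.0940 ≈ 67.190 mcg/mL.

67.2 mcg/mL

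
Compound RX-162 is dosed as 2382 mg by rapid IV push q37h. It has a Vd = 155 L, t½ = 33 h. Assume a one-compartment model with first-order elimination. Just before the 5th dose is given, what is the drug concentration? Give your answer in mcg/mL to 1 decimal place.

f = (1/2)^(τ/t½) = (1/2)^(37/33) ≈ 0.4597.
C₀ = D/Vd = 2382/155 ≈ 15.368 mcg/mL.
Before the 5th dose, 4 doses have been given. Superposition: Cmin = C₀·(f + f² + … + f^4).
≈ 15.368 × (0.4597 + 0.2113 + 0.0971 + 0.0447) ≈ 15.368 × 0.8128 ≈ 12.491 mcg/mL.

12.5 mcg/mL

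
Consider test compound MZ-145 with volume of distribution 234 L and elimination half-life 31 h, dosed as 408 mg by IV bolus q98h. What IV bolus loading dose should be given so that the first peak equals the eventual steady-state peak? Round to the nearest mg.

459 mg

f = (1/2)^(98/31) ≈ 0.111778; accumulation ratio R = 1/(1−f) ≈ 1.12584.
Loading dose to hit Cmax,ss on first dose: D_load = D_maint·R ≈ 408 × 1.12584 ≈ 459.34 mg.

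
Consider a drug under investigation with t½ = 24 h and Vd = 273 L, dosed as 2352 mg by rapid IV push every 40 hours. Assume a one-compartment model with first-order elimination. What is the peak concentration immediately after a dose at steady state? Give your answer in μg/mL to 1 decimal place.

12.6 μg/mL

Over one 40-h interval, 40/24 ≈ 1.6667 half-lives elapse, leaving f ≈ 0.3150 of each dose.
At steady state, accumulation factor R = 1/(1 − e^(−kτ)) ≈ 1.4599.
Single-dose peak C₀ = D/Vd = 2352/273 ≈ 8.615 μg/mL.
Steady-state peak Cmax,ss = C₀·R ≈ 8.615 × 1.4599 ≈ 12.577 μg/mL.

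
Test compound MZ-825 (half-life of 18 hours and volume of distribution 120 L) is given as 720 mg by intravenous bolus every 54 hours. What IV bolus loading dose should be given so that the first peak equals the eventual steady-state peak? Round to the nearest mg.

823 mg

f = (1/2)^(54/18) ≈ 0.125000; accumulation ratio R = 1/(1−f) ≈ 1.14286.
Loading dose to hit Cmax,ss on first dose: D_load = D_maint·R ≈ 720 × 1.14286 ≈ 822.86 mg.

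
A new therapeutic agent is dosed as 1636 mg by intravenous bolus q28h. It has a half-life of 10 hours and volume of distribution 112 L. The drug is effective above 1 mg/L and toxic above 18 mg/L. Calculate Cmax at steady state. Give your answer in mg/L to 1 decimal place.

17.1 mg/L

τ/t½ = 28/10 ≈ 2.8, so fraction remaining f = (1/2)^(28/10) ≈ 0.1436.
At steady state, accumulation factor R = 1/(1 − e^(−kτ)) ≈ 1.1677.
Single-dose peak C₀ = D/Vd = 1636/112 ≈ 14.607 mg/L.
Steady-state peak Cmax,ss = C₀·R ≈ 14.607 × 1.1677 ≈ 17.057 mg/L.
Peak 17.1 mg/L vs MTC 18 mg/L: below toxic threshold.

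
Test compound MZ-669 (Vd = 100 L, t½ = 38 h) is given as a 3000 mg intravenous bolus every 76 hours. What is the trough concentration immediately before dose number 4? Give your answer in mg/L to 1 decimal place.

9.8 mg/L

f = (1/2)^(τ/t½) = (1/2)^(76/38) ≈ 0.2500.
C₀ = D/Vd = 3000/100 ≈ 30.000 mg/L.
Before the 4th dose, 3 doses have been given. Superposition: Cmin = C₀·(f + f² + … + f^3).
≈ 30.000 × (0.2500 + 0.0625 + 0.0156) ≈ 30.000 × 0.3281 ≈ 9.843 mg/L.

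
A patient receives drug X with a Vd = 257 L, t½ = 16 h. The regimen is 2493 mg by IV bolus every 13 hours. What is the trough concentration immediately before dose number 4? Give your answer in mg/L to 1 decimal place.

f = (1/2)^(τ/t½) = (1/2)^(13/16) ≈ 0.5694.
C₀ = D/Vd = 2493/257 ≈ 9.700 mg/L.
Before the 4th dose, 3 doses have been given. Superposition: Cmin = C₀·(f + f² + … + f^3).
≈ 9.700 × (0.5694 + 0.3242 + 0.1846) ≈ 9.700 × 1.0782 ≈ 10.459 mg/L.

10.5 mg/L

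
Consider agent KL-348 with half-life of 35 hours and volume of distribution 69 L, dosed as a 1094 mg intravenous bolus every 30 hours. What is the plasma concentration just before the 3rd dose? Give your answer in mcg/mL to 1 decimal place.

f = (1/2)^(τ/t½) = (1/2)^(30/35) ≈ 0.5520.
C₀ = D/Vd = 1094/69 ≈ 15.855 mcg/mL.
Before the 3rd dose, 2 doses have been given. Superposition: Cmin = C₀·(f + f²).
≈ 15.855 × (0.5520 + 0.3047) ≈ 15.855 × 0.8567 ≈ 13.583 mcg/mL.

13.6 mcg/mL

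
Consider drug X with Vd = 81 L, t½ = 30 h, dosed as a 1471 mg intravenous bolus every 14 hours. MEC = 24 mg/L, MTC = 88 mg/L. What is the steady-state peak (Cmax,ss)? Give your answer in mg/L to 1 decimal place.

τ/t½ = 14/30 ≈ 0.46667, so fraction remaining f = (1/2)^(14/30) ≈ 0.7236.
At steady state, accumulation factor R = 1/(1 − e^(−kτ)) ≈ 3.6179.
Single-dose peak C₀ = D/Vd = 1471/81 ≈ 18.160 mg/L.
Steady-state peak Cmax,ss = C₀·R ≈ 18.160 × 3.6179 ≈ 65.701 mg/L.
Peak 65.7 mg/L vs MTC 88 mg/L: below toxic threshold.

65.7 mg/L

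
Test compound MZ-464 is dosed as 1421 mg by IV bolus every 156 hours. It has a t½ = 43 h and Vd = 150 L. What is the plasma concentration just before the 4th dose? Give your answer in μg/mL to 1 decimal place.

f = (1/2)^(τ/t½) = (1/2)^(156/43) ≈ 0.0809.
C₀ = D/Vd = 1421/150 ≈ 9.473 μg/mL.
Before the 4th dose, 3 doses have been given. Superposition: Cmin = C₀·(f + f² + … + f^3).
≈ 9.473 × (0.0809 + 0.0065 + 0.0005) ≈ 9.473 × 0.0879 ≈ 0.833 μg/mL.

0.8 μg/mL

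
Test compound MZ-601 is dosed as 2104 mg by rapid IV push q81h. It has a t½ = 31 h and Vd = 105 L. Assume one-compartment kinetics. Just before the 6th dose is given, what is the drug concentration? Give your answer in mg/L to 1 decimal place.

3.9 mg/L

f = (1/2)^(τ/t½) = (1/2)^(81/31) ≈ 0.1635.
C₀ = D/Vd = 2104/105 ≈ 20.038 mg/L.
Before the 6th dose, 5 doses have been given. Superposition: Cmin = C₀·(f + f² + … + f^5).
≈ 20.038 × (0.1635 + 0.0267 + 0.0044 + 0.0007 + 0.0001) ≈ 20.038 × 0.1954 ≈ 3.915 mg/L.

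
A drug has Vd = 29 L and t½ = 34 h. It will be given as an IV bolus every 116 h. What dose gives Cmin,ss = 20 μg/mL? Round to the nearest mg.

τ/t½ = 116/34 ≈ 3.4118, so f = (1/2)^(116/34) ≈ 0.093963.
Cmin,ss = (D/Vd)·f/(1−f), so D = Cmin,ss·Vd·(1−f)/f.
D = 20 × 29 × (1−f)/f ≈ 20 × 29 × 9.64249 ≈ 5592.64 mg.

5593 mg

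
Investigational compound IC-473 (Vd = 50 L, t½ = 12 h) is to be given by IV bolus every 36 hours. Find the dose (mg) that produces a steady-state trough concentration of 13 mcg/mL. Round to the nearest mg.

τ/t½ = 36/12 ≈ 3, so f = (1/2)^(36/12) ≈ 0.125000.
Cmin,ss = (D/Vd)·f/(1−f), so D = Cmin,ss·Vd·(1−f)/f.
D = 13 × 50 × (1−f)/f ≈ 13 × 50 × 7.00000 ≈ 4550.00 mg.

4550 mg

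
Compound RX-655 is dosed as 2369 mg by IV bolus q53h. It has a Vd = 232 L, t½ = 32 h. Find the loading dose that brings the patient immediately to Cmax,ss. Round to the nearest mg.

f = (1/2)^(53/32) ≈ 0.317263; accumulation ratio R = 1/(1−f) ≈ 1.46469.
Loading dose to hit Cmax,ss on first dose: D_load = D_maint·R ≈ 2369 × 1.46469 ≈ 3469.85 mg.

3470 mg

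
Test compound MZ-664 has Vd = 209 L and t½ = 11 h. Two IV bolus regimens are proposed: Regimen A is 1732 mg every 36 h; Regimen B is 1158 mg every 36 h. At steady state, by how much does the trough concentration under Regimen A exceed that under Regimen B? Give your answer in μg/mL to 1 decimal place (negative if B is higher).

Regimen A: f = (1/2)^(36/11) ≈ 0.1035; Cmin,ss = (1732/209)·f/(1−f) ≈ 0.957 μg/mL.
Regimen B: f = (1/2)^(36/11) ≈ 0.1035; Cmin,ss = (1158/209)·f/(1−f) ≈ 0.640 μg/mL.
Difference ≈ 0.957 − 0.640 ≈ 0.317 μg/mL.

0.3 μg/mL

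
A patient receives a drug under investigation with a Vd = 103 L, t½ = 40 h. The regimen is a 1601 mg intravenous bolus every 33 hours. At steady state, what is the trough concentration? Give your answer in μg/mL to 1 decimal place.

Over one 33-h interval, 33/40 ≈ 0.825 half-lives elapse, leaving f ≈ 0.5645 of each dose.
Each bolus raises the concentration by D/Vd = 1601/103 ≈ 15.544 μg/mL.
Steady-state trough Cmin,ss = C₀·f/(1−f) ≈ 15.544 × 0.5645/0.4355 ≈ 20.148 μg/mL.

20.1 μg/mL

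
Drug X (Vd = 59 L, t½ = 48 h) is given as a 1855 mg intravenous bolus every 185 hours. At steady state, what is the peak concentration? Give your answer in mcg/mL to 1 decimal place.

Over one 185-h interval, 185/48 ≈ 3.8542 half-lives elapse, leaving f ≈ 0.0691 of each dose.
At steady state, accumulation factor R = 1/(1 − e^(−kτ)) ≈ 1.0742.
Each bolus raises the concentration by D/Vd = 1855/59 ≈ 31.441 mcg/mL.
Cmax,ss = C₀/(1 − f) ≈ 31.441/0.9309 ≈ 33.775 mcg/mL.

33.8 mcg/mL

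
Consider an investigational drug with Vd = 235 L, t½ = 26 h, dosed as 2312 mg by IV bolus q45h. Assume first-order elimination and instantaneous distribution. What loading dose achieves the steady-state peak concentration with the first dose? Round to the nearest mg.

f = (1/2)^(45/26) ≈ 0.301291; accumulation ratio R = 1/(1−f) ≈ 1.43121.
Loading dose to hit Cmax,ss on first dose: D_load = D_maint·R ≈ 2312 × 1.43121 ≈ 3308.96 mg.

3309 mg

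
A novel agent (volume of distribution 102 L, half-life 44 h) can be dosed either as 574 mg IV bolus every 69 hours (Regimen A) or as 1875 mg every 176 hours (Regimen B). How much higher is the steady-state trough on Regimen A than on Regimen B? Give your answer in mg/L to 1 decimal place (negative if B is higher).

Regimen A: f = (1/2)^(69/44) ≈ 0.3372; Cmin,ss = (574/102)·f/(1−f) ≈ 2.863 mg/L.
Regimen B: f = (1/2)^(176/44) ≈ 0.0625; Cmin,ss = (1875/102)·f/(1−f) ≈ 1.225 mg/L.
Difference ≈ 2.863 − 1.225 ≈ 1.638 mg/L.

1.6 mg/L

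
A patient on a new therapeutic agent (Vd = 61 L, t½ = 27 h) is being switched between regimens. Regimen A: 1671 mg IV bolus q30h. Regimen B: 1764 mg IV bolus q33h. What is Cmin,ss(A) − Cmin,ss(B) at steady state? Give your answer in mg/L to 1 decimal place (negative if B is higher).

Regimen A: f = (1/2)^(30/27) ≈ 0.4629; Cmin,ss = (1671/61)·f/(1−f) ≈ 23.609 mg/L.
Regimen B: f = (1/2)^(33/27) ≈ 0.4286; Cmin,ss = (1764/61)·f/(1−f) ≈ 21.691 mg/L.
Difference ≈ 23.609 − 21.691 ≈ 1.918 mg/L.

1.9 mg/L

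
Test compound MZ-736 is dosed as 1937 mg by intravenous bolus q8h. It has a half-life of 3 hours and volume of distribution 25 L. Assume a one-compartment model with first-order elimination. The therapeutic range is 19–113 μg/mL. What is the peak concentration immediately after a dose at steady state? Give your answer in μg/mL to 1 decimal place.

92.0 μg/mL

τ/t½ = 8/3 ≈ 2.6667, so fraction remaining f = (1/2)^(8/3) ≈ 0.1575.
Accumulation ratio R = 1/(1 − f) ≈ 1/0.8425 ≈ 1.1869.
Each bolus raises the concentration by D/Vd = 1937/25 ≈ 77.480 μg/mL.
Cmax,ss = C₀/(1 − f) ≈ 77.480/0.8425 ≈ 91.964 μg/mL.
Peak 92.0 μg/mL vs MTC 113 μg/mL: below toxic threshold.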